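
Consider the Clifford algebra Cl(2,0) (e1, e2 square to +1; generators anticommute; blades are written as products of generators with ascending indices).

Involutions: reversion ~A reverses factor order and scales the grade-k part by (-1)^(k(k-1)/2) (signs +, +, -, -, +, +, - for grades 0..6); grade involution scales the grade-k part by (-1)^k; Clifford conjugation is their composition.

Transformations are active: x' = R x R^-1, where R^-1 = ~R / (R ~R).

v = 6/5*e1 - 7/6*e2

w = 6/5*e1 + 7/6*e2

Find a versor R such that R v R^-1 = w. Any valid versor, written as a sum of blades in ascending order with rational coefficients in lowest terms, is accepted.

Since q(v) = q(w) = 2521/900, the sum R = v + w = 12/5*e1 does the job whenever invertible.
Answer: 12/5*e1


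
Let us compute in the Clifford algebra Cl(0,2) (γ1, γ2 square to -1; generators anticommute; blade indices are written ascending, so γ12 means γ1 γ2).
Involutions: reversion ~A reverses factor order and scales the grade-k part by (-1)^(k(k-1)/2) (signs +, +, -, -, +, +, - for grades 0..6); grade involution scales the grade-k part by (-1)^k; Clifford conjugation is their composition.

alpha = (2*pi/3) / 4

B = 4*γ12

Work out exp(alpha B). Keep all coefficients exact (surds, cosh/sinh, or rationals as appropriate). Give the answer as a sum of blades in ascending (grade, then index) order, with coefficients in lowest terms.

B^2 = (4)^2*(γ12)^2 = 16*(-1) = -16 (a basis 2-blade squares to minus the product of its generators' squares).
B^2 = -16 — B^2 < 0, so the exponential closes trigonometrically: l = 4, alpha*l = 2*pi/3, so exp(alpha B) = cos(2*pi/3) + (sin(2*pi/3)/4)*B = -1/2 + (sqrt(3)/8)*B.
Answer: -1/2 + sqrt(3)/2*γ12


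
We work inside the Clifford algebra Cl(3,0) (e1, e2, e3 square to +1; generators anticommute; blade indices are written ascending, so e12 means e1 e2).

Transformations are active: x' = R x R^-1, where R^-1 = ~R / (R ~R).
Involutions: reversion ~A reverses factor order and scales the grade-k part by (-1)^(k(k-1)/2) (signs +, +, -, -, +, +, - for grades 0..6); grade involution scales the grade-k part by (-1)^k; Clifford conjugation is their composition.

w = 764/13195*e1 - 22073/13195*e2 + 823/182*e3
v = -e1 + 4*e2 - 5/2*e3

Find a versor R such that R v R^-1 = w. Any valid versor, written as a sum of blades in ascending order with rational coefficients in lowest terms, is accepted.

R = v + w = -12431/13195*e1 + 30707/13195*e2 + 184/91*e3 works: the equal norms (93/4) guarantee its sandwich swaps v into w.
Answer: -12431/13195*e1 + 30707/13195*e2 + 184/91*e3


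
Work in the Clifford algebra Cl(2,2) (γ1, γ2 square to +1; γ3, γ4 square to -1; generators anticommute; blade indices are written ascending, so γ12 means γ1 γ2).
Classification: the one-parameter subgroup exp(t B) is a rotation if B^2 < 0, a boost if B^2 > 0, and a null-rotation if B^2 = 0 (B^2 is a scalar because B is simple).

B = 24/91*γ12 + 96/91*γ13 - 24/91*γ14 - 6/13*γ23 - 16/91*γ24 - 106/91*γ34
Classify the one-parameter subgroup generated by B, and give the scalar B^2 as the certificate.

B^2 term by term: the squares give (24/91)^2*(γ12)^2 + (96/91)^2*(γ13)^2 + (-24/91)^2*(γ14)^2 + (-6/13)^2*(γ23)^2 + (-16/91)^2*(γ24)^2 + (-106/91)^2*(γ34)^2 = 576/8281*(-1) + 9216/8281*(+1) + 576/8281*(+1) + 36/169*(+1) + 256/8281*(+1) + 11236/8281*(-1) = 0 (each basis 2-blade squares to minus the product of its generators' squares); cross terms between blades sharing an index anticommute and cancel; the commuting (index-disjoint) pairs give grade-4 terms 2*c*c'*(blade product), which cancel blade by blade — γ1234: -5088/8281 + 3072/8281 + 288/1183 = 0 — confirming B is simple. So B^2 = 0.
Answer: null-rotation, certificate B^2 = 0. Certificate logic: 0 is a conjugation-invariant scalar, so its sign fixes rotation versus boost versus null-rotation outright.


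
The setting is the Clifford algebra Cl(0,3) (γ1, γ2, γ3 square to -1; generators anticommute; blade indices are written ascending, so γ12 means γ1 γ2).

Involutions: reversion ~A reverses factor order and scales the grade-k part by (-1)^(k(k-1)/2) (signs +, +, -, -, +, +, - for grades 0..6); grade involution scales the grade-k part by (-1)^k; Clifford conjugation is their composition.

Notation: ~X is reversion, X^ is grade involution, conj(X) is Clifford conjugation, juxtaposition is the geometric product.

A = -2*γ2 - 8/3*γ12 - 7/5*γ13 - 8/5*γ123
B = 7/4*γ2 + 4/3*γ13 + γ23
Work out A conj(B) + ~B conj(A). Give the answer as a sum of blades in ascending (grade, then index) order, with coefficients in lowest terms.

first term: -161/30 - 94/15*γ1 + 32/15*γ2 - 2*γ3 + 7/5*γ12 + 2/15*γ13 + 32/9*γ23 - 307/60*γ123
second term: -49/30 + 46/15*γ1 + 32/15*γ2 - 2*γ3 + 7/5*γ12 - 82/15*γ13 + 32/9*γ23 + 13/60*γ123
Answer: -7 - 16/5*γ1 + 64/15*γ2 - 4*γ3 + 14/5*γ12 - 16/3*γ13 + 64/9*γ23 - 49/10*γ123


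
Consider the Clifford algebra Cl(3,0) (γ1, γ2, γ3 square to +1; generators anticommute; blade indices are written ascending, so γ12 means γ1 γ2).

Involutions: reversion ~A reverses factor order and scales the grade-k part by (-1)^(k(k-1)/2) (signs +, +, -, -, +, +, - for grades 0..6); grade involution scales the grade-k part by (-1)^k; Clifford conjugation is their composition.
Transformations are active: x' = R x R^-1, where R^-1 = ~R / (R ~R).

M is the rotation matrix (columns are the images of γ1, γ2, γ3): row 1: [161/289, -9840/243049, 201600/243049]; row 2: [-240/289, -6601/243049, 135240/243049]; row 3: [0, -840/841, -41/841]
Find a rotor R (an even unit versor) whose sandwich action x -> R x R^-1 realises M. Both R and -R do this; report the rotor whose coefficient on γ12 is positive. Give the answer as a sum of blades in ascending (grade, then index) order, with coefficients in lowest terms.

Method: write R = a + b12*γ12 + b13*γ13 + b23*γ23 with a^2 + b12^2 + b13^2 + b23^2 = 1 (so R^-1 = ~R). Expanding the columns R e_j ~R gives tr M = 4a^2 - 1 and, from the antisymmetric part, M21 - M12 = -4a*b12, M13 - M31 = 4a*b13, M32 - M23 = -4a*b23.
Here tr M = 116951/243049, so a^2 = (1 + tr M)/4 = 90000/243049 and a = ±300/493. Taking a = 300/493: M21 - M12 = -192000/243049, M13 - M31 = 201600/243049, M32 - M23 = -378000/243049, giving b12 = 160/493, b13 = 168/493, b23 = 315/493, i.e. R = 300/493 + 160/493*γ12 + 168/493*γ13 + 315/493*γ23.
Its γ12 coefficient is already positive.
Answer: 300/493 + 160/493*γ12 + 168/493*γ13 + 315/493*γ23. Note: both R and -R realise this M (trace 116951/243049); the covering map identifies them, and the γ12-coefficient sign is the tie-breaker.


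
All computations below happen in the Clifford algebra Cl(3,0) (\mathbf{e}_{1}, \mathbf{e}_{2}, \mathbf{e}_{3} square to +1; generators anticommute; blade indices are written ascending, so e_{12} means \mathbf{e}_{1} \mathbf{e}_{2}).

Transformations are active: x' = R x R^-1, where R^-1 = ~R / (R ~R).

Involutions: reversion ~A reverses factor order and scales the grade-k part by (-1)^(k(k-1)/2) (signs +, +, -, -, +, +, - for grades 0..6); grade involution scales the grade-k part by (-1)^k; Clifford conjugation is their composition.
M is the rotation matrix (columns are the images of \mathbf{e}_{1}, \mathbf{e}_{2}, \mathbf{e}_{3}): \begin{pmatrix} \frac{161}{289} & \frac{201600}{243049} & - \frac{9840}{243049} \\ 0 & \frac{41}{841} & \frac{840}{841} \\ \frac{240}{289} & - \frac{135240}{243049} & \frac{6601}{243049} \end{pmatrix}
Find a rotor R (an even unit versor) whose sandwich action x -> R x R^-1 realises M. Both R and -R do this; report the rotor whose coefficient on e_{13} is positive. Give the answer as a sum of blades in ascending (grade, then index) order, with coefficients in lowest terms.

Method: write R = a + b12*e_{12} + b13*e_{13} + b23*e_{23} with a^2 + b12^2 + b13^2 + b23^2 = 1 (so R^-1 = ~R). Expanding the columns R e_j ~R gives tr M = 4a^2 - 1 and, from the antisymmetric part, M21 - M12 = -4a*b12, M13 - M31 = 4a*b13, M32 - M23 = -4a*b23.
Here tr M = \frac{153851}{243049}, so a^2 = (1 + tr M)/4 = \frac{99225}{243049} and a = ±\frac{315}{493}. Taking a = \frac{315}{493}: M21 - M12 = -\frac{201600}{243049}, M13 - M31 = -\frac{211680}{243049}, M32 - M23 = -\frac{378000}{243049}, giving b12 = \frac{160}{493}, b13 = -\frac{168}{493}, b23 = \frac{300}{493}, i.e. R = \frac{315}{493} + \frac{160}{493} e_{12} - \frac{168}{493} e_{13} + \frac{300}{493} e_{23}.
Its e_{13} coefficient is negative, so report the other preimage -R.
Answer: -\frac{315}{493} - \frac{160}{493} e_{12} + \frac{168}{493} e_{13} - \frac{300}{493} e_{23}. Note: both R and -R realise this M (trace \frac{153851}{243049}); the covering map identifies them, and the e_{13}-coefficient sign is the tie-breaker.


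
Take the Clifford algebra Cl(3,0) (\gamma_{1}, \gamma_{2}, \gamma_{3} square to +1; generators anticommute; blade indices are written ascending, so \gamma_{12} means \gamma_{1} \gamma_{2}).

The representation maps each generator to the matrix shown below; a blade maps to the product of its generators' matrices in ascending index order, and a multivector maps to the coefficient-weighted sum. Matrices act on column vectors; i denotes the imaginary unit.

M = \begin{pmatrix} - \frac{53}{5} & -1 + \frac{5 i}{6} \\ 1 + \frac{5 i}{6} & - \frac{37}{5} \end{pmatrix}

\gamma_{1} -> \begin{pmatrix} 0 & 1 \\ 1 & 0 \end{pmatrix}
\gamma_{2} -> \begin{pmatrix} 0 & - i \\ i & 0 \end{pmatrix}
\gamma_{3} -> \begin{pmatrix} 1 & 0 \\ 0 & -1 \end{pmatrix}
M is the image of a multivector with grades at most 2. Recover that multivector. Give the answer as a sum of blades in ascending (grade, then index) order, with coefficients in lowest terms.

Method: 1, rho(\gamma_{1}), rho(\gamma_{2}), rho(\gamma_{3}) form a trace-orthogonal basis of the 2x2 complex matrices (tr(X Y) = 2 if X = Y, else 0), so M = m0*1 + m1*rho(\gamma_{1}) + m2*rho(\gamma_{2}) + m3*rho(\gamma_{3}) with m0 = tr(M)/2 = -9, m1 = tr(M rho(\gamma_{1}))/2 = \frac{5 i}{6}, m2 = tr(M rho(\gamma_{2}))/2 = - i, m3 = tr(M rho(\gamma_{3}))/2 = - \frac{8}{5}.
Multiplying table entries, the bivector images are rho(\gamma_{12}) = i*rho(\gamma_{3}), rho(\gamma_{13}) = -i*rho(\gamma_{2}), rho(\gamma_{23}) = i*rho(\gamma_{1}); with real blade coefficients the real parts of m0..m3 are the coefficients of 1, \gamma_{1}, \gamma_{2}, \gamma_{3} and the imaginary parts give the bivectors (\gamma_{23}: Im m1, \gamma_{13}: -Im m2, \gamma_{12}: Im m3).
Answer: -9 - \frac{8}{5} \gamma_{3} + \gamma_{13} + \frac{5}{6} \gamma_{23}


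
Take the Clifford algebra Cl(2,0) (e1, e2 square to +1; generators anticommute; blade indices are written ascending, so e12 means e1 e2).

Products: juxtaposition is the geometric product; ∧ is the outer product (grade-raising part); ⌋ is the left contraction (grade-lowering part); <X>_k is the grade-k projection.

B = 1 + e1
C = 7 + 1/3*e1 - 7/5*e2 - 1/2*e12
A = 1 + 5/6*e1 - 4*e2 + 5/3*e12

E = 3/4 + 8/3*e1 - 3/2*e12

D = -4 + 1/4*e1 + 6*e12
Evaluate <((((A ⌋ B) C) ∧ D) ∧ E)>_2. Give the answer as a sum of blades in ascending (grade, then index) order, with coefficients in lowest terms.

step 1: 11/6 + e1
step 2: 79/6 + 137/18*e1 - 46/15*e2 - 139/60*e12
step 3: -158/3 - 1955/72*e1 + 184/15*e2 + 2671/30*e12
step 4: -79/2 - 46313/288*e1 + 46/5*e2 + 40703/360*e12
step 5: 40703/360*e12
Answer: 40703/360*e12


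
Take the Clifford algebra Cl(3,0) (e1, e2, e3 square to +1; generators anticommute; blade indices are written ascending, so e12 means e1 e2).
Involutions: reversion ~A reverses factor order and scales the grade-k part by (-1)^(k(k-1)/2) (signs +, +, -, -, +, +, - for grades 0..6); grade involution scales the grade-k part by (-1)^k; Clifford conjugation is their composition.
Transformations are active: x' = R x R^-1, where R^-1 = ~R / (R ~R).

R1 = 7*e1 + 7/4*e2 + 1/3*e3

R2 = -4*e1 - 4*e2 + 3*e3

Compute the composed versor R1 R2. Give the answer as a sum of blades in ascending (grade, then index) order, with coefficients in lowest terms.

Distribute over the terms of R1 (each basis-blade product reordered to ascending indices, repeated generators contracted through their squares):
(7*e1) R2 = -28 - 28*e12 + 21*e13
(7/4*e2) R2 = -7 + 7*e12 + 21/4*e23
(1/3*e3) R2 = 1 + 4/3*e13 + 4/3*e23
Summing the partial products and collecting blades:
Answer: -34 - 21*e12 + 67/3*e13 + 79/12*e23


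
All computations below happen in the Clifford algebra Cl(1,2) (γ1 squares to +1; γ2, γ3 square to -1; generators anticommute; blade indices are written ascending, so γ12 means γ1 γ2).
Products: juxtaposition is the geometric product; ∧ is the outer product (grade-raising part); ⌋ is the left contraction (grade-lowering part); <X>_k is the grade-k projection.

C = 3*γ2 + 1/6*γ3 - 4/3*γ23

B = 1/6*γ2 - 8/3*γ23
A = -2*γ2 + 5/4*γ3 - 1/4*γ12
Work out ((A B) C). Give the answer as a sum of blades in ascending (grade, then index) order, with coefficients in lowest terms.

step 1: 1/3 + 1/24*γ1 - 10/3*γ2 - 16/3*γ3 - 2/3*γ13 - 5/24*γ23
step 2: 191/18 + 1/9*γ1 + 391/48*γ2 - 361/72*γ3 + 73/72*γ12 + 1/144*γ13 + 15*γ23 + 35/18*γ123
Answer: 191/18 + 1/9*γ1 + 391/48*γ2 - 361/72*γ3 + 73/72*γ12 + 1/144*γ13 + 15*γ23 + 35/18*γ123


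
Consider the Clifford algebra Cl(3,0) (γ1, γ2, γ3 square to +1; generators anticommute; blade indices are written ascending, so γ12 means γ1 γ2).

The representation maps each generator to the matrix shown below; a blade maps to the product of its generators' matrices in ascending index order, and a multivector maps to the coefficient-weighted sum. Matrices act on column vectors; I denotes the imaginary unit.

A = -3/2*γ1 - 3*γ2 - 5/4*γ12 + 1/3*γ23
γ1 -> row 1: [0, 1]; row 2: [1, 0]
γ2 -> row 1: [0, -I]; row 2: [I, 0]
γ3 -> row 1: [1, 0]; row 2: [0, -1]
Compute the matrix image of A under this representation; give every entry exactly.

Bivector images (products of the table entries): rho(γ12) = rho(γ1)rho(γ2) = row 1: [I, 0]; row 2: [0, -I]; rho(γ23) = rho(γ2)rho(γ3) = row 1: [0, I]; row 2: [I, 0].
M = (-3/2)*rho(γ1) + (-3)*rho(γ2) + (-5/4)*rho(γ12) + (1/3)*rho(γ23), summed entrywise:
Answer: row 1: [-5*I/4, -3/2 + 10*I/3]; row 2: [-3/2 - 8*I/3, 5*I/4]


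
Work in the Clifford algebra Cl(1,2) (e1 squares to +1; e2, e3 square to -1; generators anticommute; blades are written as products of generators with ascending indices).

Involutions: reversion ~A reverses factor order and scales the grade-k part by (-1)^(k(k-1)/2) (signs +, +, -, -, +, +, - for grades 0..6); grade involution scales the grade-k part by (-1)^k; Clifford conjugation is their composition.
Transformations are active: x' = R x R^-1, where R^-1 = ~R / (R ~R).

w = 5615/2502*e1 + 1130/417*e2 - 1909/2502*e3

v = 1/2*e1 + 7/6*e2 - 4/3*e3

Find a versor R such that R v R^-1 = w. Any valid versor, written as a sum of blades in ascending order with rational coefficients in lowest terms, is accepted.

Equal squares first: v^2 = w^2 = -26/9. Then v + w = 3433/1251*e1 + 3233/834*e2 - 5245/2502*e3 is a versor taking v to w, provided it is invertible.
Answer: 3433/1251*e1 + 3233/834*e2 - 5245/2502*e3


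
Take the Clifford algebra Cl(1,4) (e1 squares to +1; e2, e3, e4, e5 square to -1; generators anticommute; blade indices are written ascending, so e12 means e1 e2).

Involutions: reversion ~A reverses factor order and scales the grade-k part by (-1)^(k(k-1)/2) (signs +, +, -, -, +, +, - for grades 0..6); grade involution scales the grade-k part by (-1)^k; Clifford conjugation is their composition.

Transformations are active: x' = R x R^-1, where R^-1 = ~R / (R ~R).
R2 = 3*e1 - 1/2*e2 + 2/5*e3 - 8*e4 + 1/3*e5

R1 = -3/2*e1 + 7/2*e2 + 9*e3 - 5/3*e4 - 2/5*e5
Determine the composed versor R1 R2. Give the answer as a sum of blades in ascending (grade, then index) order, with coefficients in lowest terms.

Distribute over the terms of R1 (each basis-blade product reordered to ascending indices, repeated generators contracted through their squares):
(-3/2*e1) R2 = -9/2 + 3/4*e12 - 3/5*e13 + 12*e14 - 1/2*e15
(7/2*e2) R2 = 7/4 - 21/2*e12 + 7/5*e23 - 28*e24 + 7/6*e25
(9*e3) R2 = -18/5 - 27*e13 + 9/2*e23 - 72*e34 + 3*e35
(-5/3*e4) R2 = -40/3 + 5*e14 - 5/6*e24 + 2/3*e34 - 5/9*e45
(-2/5*e5) R2 = 2/15 + 6/5*e15 - 1/5*e25 + 4/25*e35 - 16/5*e45
Summing the partial products and collecting blades:
Answer: -391/20 - 39/4*e12 - 138/5*e13 + 17*e14 + 7/10*e15 + 59/10*e23 - 173/6*e24 + 29/30*e25 - 214/3*e34 + 79/25*e35 - 169/45*e45


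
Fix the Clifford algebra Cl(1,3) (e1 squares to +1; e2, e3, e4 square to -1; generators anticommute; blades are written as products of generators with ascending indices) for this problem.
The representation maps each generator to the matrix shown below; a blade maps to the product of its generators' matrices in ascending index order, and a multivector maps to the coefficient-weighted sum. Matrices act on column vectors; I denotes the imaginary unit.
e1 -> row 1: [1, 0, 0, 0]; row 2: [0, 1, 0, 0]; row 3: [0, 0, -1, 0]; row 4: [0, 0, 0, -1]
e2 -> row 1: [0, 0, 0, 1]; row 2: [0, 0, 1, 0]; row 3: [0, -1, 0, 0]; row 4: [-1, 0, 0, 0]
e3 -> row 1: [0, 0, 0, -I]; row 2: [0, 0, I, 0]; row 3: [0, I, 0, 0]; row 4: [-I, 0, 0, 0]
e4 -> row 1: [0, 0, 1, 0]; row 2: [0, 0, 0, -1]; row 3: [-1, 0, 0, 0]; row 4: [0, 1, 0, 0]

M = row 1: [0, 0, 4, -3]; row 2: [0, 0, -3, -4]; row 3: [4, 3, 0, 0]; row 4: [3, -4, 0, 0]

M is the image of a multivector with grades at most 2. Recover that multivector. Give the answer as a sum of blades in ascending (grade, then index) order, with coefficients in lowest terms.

Method: the blade images are trace-orthogonal — tr(rho(e_A) rho(e_B)^-1) = 4 if A = B and 0 otherwise — and rho(e_A)^-1 = (e_A)^2 * rho(e_A) with (e_A)^2 = +1 or -1, so the coefficient of e_A in the preimage is (e_A)^2 * tr(M rho(e_A))/4.
Nonzero projections over blades of grade <= 2: e2: (e2)^2 = -1, tr(M rho(e2)) = 12, coefficient -3; e1 e4: (e1 e4)^2 = +1, tr(M rho(e1 e4)) = 16, coefficient 4. Every other blade of grade <= 2 projects to 0.
Answer: -3*e2 + 4*e1 e4


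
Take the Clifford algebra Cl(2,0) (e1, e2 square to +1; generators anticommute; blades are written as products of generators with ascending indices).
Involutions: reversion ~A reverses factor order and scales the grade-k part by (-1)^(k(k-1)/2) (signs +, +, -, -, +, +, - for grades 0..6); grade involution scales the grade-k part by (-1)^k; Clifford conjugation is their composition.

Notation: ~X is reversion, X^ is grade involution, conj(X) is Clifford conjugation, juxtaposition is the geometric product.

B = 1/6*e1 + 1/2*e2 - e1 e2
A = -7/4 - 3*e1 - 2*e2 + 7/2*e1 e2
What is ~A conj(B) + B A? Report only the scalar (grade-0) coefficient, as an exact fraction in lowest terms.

first term: 5 + 97/24*e1 - 65/24*e2 - 7/12*e1 e2
second term: 2 - 1/24*e1 - 79/24*e2 + 35/12*e1 e2
Answer: 7


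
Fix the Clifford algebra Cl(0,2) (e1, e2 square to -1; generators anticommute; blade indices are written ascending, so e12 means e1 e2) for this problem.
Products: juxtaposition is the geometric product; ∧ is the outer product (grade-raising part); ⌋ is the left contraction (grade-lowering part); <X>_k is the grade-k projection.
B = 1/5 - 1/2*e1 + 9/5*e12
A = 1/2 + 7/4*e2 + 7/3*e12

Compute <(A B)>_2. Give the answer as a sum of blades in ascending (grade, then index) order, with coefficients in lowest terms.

step 1: -41/10 + 29/10*e1 - 49/60*e2 + 269/120*e12
step 2: 269/120*e12
Answer: 269/120*e12


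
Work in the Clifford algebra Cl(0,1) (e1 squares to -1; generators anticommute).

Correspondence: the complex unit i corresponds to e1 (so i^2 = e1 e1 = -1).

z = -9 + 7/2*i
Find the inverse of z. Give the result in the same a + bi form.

In blades: z = -9 + 7/2*e1.
With qbar = -9 - 7/2*e1 (scalar fixed, mapped units negated), z qbar = 373/4 (the sum of squared coefficients), so z^-1 = qbar / (373/4) = -36/373 - 14/373*e1; translating back:
Answer: -36/373 - 14/373*i


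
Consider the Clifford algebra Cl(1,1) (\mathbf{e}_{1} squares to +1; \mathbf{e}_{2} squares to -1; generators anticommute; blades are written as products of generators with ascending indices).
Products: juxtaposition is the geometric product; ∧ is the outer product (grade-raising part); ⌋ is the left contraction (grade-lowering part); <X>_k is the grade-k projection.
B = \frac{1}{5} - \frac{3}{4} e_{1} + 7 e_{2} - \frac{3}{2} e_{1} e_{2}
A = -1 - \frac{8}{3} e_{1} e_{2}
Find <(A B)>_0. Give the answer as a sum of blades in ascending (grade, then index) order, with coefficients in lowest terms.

step 1: \frac{19}{5} + \frac{233}{12} e_{1} - 9 e_{2} + \frac{29}{30} e_{1} e_{2}
step 2: \frac{19}{5}
Answer: \frac{19}{5}


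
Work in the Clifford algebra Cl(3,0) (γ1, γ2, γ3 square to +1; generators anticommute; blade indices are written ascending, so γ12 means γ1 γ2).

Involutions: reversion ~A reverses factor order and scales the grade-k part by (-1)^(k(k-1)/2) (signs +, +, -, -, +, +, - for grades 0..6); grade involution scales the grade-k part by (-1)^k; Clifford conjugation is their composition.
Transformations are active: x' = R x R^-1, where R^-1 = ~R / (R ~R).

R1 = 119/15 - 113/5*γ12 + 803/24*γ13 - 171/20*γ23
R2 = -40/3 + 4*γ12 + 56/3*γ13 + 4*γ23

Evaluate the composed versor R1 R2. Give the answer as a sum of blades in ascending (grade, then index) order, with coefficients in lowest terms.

Distribute over the terms of R1 (each basis-blade product reordered to ascending indices, repeated generators contracted through their squares):
(119/15) R2 = -952/9 + 476/15*γ12 + 6664/45*γ13 + 476/15*γ23
(-113/5*γ12) R2 = 452/5 + 904/3*γ12 - 452/5*γ13 + 6328/15*γ23
(803/24*γ13) R2 = -5621/9 - 803/6*γ12 - 4015/9*γ13 + 803/6*γ23
(-171/20*γ23) R2 = 171/5 - 798/5*γ12 + 171/5*γ13 + 114*γ23
Summing the partial products and collecting blades:
Answer: -9086/15 + 1189/30*γ12 - 3188/9*γ13 + 21043/30*γ23


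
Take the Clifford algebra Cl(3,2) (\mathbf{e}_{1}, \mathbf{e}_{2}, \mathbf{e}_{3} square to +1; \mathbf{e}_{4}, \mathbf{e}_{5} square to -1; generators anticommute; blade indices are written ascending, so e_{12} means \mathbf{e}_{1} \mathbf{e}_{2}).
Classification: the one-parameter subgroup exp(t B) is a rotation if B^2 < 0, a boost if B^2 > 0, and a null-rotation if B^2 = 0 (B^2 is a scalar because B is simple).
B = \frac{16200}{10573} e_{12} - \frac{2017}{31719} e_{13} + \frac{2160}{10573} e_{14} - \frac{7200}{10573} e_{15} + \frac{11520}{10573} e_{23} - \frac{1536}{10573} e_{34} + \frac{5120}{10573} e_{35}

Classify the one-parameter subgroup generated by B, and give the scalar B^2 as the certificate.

B^2 term by term: the squares give (\frac{16200}{10573})^2*(e_{12})^2 + (-\frac{2017}{31719})^2*(e_{13})^2 + (\frac{2160}{10573})^2*(e_{14})^2 + (-\frac{7200}{10573})^2*(e_{15})^2 + (\frac{11520}{10573})^2*(e_{23})^2 + (-\frac{1536}{10573})^2*(e_{34})^2 + (\frac{5120}{10573})^2*(e_{35})^2 = \frac{262440000}{111788329}*(-1) + \frac{4068289}{1006094961}*(-1) + \frac{4665600}{111788329}*(+1) + \frac{51840000}{111788329}*(+1) + \frac{132710400}{111788329}*(-1) + \frac{2359296}{111788329}*(+1) + \frac{26214400}{111788329}*(+1) = -\frac{25}{9} (each basis 2-blade squares to minus the product of its generators' squares); cross terms between blades sharing an index anticommute and cancel; the commuting (index-disjoint) pairs give grade-4 terms 2*c*c'*(blade product), which cancel blade by blade — e_{1234}: -\frac{49766400}{111788329} + \frac{49766400}{111788329} = 0; e_{1235}: \frac{165888000}{111788329} - \frac{165888000}{111788329} = 0; e_{1345}: -\frac{22118400}{111788329} + \frac{22118400}{111788329} = 0 — confirming B is simple. So B^2 = -\frac{25}{9}.
Answer: rotation, certificate B^2 = -\frac{25}{9}. Why this suffices: the scalar -\frac{25}{9} survives any versor conjugation, so its sign alone determines the class however B is presented.


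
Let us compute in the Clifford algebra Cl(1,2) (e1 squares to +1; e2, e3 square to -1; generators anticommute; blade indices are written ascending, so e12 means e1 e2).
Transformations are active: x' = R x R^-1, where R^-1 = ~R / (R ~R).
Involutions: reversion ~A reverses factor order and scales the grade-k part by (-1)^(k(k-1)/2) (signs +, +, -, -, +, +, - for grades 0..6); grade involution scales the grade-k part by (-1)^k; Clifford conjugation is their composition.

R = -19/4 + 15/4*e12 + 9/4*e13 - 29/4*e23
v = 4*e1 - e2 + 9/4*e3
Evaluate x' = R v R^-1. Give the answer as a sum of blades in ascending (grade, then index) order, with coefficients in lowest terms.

~R = -19/4 - 15/4*e12 - 9/4*e13 + 29/4*e23, and R ~R = 56, so R^-1 = ~R / (56).
R v = -325/16*e1 + 97/16*e2 - 199/16*e3 - 293/16*e123
Answer: 67/16*e1 - 3/2*e2 + 37/16*e3


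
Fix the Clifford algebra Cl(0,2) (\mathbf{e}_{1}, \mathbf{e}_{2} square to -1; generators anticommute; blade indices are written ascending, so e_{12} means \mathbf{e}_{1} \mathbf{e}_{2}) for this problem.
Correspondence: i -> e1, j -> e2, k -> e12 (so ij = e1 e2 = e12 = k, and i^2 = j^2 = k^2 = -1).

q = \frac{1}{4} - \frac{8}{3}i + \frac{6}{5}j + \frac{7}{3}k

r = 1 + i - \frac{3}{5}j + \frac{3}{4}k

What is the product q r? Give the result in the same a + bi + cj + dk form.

In blades: q = \frac{1}{4} - \frac{8}{3} e_{1} + \frac{6}{5} e_{2} + \frac{7}{3} e_{12}, r = 1 + e_{1} - \frac{3}{5} e_{2} + \frac{3}{4} e_{12}.
Distribute q over r term by term (generator squares from the signature, products reordered to ascending indices): (\frac{1}{4})*r = \frac{1}{4} + \frac{1}{4} e_{1} - \frac{3}{20} e_{2} + \frac{3}{16} e_{12}; (-\frac{8}{3} e_{1})*r = \frac{8}{3} - \frac{8}{3} e_{1} + 2 e_{2} + \frac{8}{5} e_{12}; (\frac{6}{5} e_{2})*r = \frac{18}{25} + \frac{9}{10} e_{1} + \frac{6}{5} e_{2} - \frac{6}{5} e_{12}; (\frac{7}{3} e_{12})*r = -\frac{7}{4} + \frac{7}{5} e_{1} + \frac{7}{3} e_{2} + \frac{7}{3} e_{12}.
Sum: \frac{283}{150} - \frac{7}{60} e_{1} + \frac{323}{60} e_{2} + \frac{701}{240} e_{12}; translating back through the correspondence:
Answer: \frac{283}{150} - \frac{7}{60}i + \frac{323}{60}j + \frac{701}{240}k


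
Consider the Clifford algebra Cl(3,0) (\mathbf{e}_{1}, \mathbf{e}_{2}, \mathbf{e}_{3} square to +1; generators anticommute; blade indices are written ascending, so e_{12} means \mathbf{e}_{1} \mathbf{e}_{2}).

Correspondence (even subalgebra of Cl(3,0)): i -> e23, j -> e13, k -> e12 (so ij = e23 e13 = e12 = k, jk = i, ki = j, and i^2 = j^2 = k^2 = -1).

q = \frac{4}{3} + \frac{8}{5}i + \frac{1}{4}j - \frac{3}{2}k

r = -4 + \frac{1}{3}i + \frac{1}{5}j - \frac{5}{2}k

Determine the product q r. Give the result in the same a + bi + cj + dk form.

In blades: q = \frac{4}{3} - \frac{3}{2} e_{12} + \frac{1}{4} e_{13} + \frac{8}{5} e_{23}, r = -4 - \frac{5}{2} e_{12} + \frac{1}{5} e_{13} + \frac{1}{3} e_{23}.
Distribute q over r term by term (generator squares from the signature, products reordered to ascending indices): (\frac{4}{3})*r = -\frac{16}{3} - \frac{10}{3} e_{12} + \frac{4}{15} e_{13} + \frac{4}{9} e_{23}; (-\frac{3}{2} e_{12})*r = -\frac{15}{4} + 6 e_{12} - \frac{1}{2} e_{13} + \frac{3}{10} e_{23}; (\frac{1}{4} e_{13})*r = -\frac{1}{20} - \frac{1}{12} e_{12} - e_{13} - \frac{5}{8} e_{23}; (\frac{8}{5} e_{23})*r = -\frac{8}{15} + \frac{8}{25} e_{12} + 4 e_{13} - \frac{32}{5} e_{23}.
Sum: -\frac{29}{3} + \frac{871}{300} e_{12} + \frac{83}{30} e_{13} - \frac{2261}{360} e_{23}; translating back through the correspondence:
Answer: -\frac{29}{3} - \frac{2261}{360}i + \frac{83}{30}j + \frac{871}{300}k


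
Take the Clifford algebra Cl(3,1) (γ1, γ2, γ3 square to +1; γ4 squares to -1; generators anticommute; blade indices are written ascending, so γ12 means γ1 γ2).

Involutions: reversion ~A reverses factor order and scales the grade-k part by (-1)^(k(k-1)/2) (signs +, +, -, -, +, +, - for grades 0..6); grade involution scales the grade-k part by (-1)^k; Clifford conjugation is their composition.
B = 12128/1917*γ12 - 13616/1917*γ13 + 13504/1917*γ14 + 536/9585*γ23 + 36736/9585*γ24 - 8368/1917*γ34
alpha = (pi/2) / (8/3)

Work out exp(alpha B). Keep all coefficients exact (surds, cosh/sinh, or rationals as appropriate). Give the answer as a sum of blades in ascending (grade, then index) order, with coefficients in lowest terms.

B^2 term by term: the squares give (12128/1917)^2*(γ12)^2 + (-13616/1917)^2*(γ13)^2 + (13504/1917)^2*(γ14)^2 + (536/9585)^2*(γ23)^2 + (36736/9585)^2*(γ24)^2 + (-8368/1917)^2*(γ34)^2 = 147088384/3674889*(-1) + 185395456/3674889*(-1) + 182358016/3674889*(+1) + 287296/91872225*(-1) + 1349533696/91872225*(+1) + 70023424/3674889*(+1) = -64/9 (each basis 2-blade squares to minus the product of its generators' squares); cross terms between blades sharing an index anticommute and cancel; the commuting (index-disjoint) pairs give grade-4 terms 2*c*c'*(blade product), which cancel blade by blade — γ1234: -202974208/3674889 + 1000394752/18374445 + 14476288/18374445 = 0 — confirming B is simple. So B^2 = -64/9.
B^2 = -64/9 — a negative square means the series sums to a rotation: l = 8/3, alpha*l = pi/2, so exp(alpha B) = cos(pi/2) + (sin(pi/2)/(8/3))*B = 0 + (3/8)*B.
Answer: 1516/639*γ12 - 1702/639*γ13 + 1688/639*γ14 + 67/3195*γ23 + 4592/3195*γ24 - 1046/639*γ34


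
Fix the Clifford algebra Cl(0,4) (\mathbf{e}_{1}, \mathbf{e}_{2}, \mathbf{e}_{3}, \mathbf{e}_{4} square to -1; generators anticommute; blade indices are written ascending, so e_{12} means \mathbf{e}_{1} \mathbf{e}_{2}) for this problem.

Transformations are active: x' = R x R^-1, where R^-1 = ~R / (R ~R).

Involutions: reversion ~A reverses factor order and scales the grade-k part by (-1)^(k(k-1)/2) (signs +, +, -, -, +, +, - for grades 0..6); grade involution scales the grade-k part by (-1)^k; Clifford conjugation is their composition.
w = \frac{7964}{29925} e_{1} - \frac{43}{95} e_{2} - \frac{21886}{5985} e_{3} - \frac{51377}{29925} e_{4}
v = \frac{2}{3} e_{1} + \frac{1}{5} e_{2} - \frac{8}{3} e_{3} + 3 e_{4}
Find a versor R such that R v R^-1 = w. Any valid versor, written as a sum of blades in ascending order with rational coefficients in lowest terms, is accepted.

Reasoning: v^2 = w^2 = -\frac{3734}{225} since conjugation preserves the quadratic form; R = v + w = \frac{27914}{29925} e_{1} - \frac{24}{95} e_{2} - \frac{37846}{5985} e_{3} + \frac{38398}{29925} e_{4} is then valid when invertible, keeping its own part and reversing (v - w)/2.
Answer: \frac{27914}{29925} e_{1} - \frac{24}{95} e_{2} - \frac{37846}{5985} e_{3} + \frac{38398}{29925} e_{4}


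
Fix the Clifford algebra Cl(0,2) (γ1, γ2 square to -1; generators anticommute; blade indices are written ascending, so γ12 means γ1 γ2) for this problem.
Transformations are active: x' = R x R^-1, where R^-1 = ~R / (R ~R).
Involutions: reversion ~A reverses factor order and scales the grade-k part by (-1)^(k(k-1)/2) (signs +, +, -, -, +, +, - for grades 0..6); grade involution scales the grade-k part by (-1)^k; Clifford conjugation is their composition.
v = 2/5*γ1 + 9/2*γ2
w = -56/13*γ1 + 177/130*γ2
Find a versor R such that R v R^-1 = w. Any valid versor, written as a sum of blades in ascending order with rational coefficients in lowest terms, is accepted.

The midline construction: v and w both square to -2041/100, so reflecting in their sum -254/65*γ1 + 381/65*γ2 exchanges them.
Answer: -254/65*γ1 + 381/65*γ2


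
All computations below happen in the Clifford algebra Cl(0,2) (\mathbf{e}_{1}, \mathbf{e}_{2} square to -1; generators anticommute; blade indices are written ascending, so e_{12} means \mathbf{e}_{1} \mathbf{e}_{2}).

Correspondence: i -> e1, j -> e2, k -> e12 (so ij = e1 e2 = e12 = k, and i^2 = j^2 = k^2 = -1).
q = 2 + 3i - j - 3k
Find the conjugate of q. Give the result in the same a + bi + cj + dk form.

In blades: q = 2 + 3 e_{1} - e_{2} - 3 e_{12}.
Conjugation here is Clifford conjugation: the scalar is fixed and the grade-1 and grade-2 blades all flip sign, giving 2 - 3 e_{1} + e_{2} + 3 e_{12}; translating back:
Answer: 2 - 3i + j + 3k


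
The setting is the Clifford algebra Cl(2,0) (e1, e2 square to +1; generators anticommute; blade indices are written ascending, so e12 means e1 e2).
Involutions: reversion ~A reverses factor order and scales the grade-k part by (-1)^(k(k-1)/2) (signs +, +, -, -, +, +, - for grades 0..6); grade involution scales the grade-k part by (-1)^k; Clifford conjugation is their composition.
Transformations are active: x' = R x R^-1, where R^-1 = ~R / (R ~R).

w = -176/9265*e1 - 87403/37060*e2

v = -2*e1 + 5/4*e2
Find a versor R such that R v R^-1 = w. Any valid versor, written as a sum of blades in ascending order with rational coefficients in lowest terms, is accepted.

R = v + w = -18706/9265*e1 - 20539/18530*e2 works: the equal norms (89/16) guarantee its sandwich swaps v into w.
Answer: -18706/9265*e1 - 20539/18530*e2


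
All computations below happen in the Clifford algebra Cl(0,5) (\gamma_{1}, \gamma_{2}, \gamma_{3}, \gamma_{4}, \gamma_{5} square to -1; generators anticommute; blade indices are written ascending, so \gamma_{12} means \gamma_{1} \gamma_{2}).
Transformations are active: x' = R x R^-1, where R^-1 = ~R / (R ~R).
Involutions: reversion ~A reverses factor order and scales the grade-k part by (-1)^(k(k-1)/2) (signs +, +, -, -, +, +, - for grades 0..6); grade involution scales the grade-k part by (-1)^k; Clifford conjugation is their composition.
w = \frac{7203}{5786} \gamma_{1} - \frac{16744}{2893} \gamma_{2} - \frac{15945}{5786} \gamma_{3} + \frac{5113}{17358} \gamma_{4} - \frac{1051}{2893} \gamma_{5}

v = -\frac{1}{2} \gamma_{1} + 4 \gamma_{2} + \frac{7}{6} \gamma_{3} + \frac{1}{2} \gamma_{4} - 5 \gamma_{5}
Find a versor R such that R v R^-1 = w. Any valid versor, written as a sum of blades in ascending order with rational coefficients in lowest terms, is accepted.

Reasoning: v^2 = w^2 = -\frac{1543}{36} since conjugation preserves the quadratic form; R = v + w = \frac{2155}{2893} \gamma_{1} - \frac{5172}{2893} \gamma_{2} - \frac{13792}{8679} \gamma_{3} + \frac{6896}{8679} \gamma_{4} - \frac{15516}{2893} \gamma_{5} is then valid when invertible, keeping its own part and reversing (v - w)/2.
Answer: \frac{2155}{2893} \gamma_{1} - \frac{5172}{2893} \gamma_{2} - \frac{13792}{8679} \gamma_{3} + \frac{6896}{8679} \gamma_{4} - \frac{15516}{2893} \gamma_{5}


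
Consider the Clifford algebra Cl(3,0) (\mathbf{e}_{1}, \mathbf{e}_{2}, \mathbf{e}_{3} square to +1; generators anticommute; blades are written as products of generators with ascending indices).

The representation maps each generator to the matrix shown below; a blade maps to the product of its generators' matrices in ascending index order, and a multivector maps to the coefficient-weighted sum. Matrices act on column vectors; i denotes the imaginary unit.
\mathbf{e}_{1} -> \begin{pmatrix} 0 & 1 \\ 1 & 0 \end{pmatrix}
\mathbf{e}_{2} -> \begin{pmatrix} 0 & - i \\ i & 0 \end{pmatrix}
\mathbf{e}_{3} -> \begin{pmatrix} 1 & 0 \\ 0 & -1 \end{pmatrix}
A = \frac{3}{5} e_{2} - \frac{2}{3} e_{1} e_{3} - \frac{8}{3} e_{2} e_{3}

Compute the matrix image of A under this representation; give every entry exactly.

Bivector images (products of the table entries): rho(e_{1} e_{3}) = rho(\mathbf{e}_{1})rho(\mathbf{e}_{3}) = \begin{pmatrix} 0 & -1 \\ 1 & 0 \end{pmatrix}; rho(e_{2} e_{3}) = rho(\mathbf{e}_{2})rho(\mathbf{e}_{3}) = \begin{pmatrix} 0 & i \\ i & 0 \end{pmatrix}.
M = (\frac{3}{5})*rho(e_{2}) + (-\frac{2}{3})*rho(e_{1} e_{3}) + (-\frac{8}{3})*rho(e_{2} e_{3}), summed entrywise:
Answer: \begin{pmatrix} 0 & \frac{2}{3} - \frac{49 i}{15} \\ - \frac{2}{3} - \frac{31 i}{15} & 0 \end{pmatrix}


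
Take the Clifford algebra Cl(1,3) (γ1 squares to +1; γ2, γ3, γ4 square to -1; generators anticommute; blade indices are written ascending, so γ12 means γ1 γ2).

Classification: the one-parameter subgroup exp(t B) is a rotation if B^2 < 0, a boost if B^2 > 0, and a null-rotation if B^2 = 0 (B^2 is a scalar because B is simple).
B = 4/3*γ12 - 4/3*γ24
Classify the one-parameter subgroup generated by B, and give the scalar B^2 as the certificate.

B^2 term by term: the squares give (4/3)^2*(γ12)^2 + (-4/3)^2*(γ24)^2 = 16/9*(+1) + 16/9*(-1) = 0 (each basis 2-blade squares to minus the product of its generators' squares); cross terms between blades sharing an index anticommute and cancel. So B^2 = 0.
Answer: null-rotation, certificate B^2 = 0. The scalar 0 is the complete invariant here: its sign names the subgroup type.


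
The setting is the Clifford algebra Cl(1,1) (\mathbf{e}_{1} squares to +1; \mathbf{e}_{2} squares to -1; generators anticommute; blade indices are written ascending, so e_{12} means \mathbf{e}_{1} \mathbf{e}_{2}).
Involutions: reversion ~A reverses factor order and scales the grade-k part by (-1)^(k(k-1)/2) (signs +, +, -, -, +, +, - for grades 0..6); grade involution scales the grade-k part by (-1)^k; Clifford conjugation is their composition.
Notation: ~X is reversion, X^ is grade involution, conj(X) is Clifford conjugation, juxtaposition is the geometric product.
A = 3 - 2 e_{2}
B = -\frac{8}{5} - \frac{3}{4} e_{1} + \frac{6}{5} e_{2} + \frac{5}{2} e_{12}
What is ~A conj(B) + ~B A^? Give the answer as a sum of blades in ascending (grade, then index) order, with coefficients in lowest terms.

first term: -\frac{36}{5} + \frac{29}{4} e_{1} - \frac{2}{5} e_{2} - 6 e_{12}
second term: -\frac{36}{5} + \frac{11}{4} e_{1} + \frac{2}{5} e_{2} - 9 e_{12}
Answer: -\frac{72}{5} + 10 e_{1} - 15 e_{12}


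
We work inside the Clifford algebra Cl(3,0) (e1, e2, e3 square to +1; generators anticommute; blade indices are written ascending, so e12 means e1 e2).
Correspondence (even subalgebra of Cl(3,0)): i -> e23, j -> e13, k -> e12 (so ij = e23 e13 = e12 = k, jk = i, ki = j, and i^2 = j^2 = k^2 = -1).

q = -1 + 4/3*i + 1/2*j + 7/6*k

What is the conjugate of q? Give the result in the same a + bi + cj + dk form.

In blades: q = -1 + 7/6*e12 + 1/2*e13 + 4/3*e23.
Quaternion conjugation is reversion on the even subalgebra: the scalar is fixed and every grade-2 blade flips sign, giving -1 - 7/6*e12 - 1/2*e13 - 4/3*e23; translating back:
Answer: -1 - 4/3*i - 1/2*j - 7/6*k


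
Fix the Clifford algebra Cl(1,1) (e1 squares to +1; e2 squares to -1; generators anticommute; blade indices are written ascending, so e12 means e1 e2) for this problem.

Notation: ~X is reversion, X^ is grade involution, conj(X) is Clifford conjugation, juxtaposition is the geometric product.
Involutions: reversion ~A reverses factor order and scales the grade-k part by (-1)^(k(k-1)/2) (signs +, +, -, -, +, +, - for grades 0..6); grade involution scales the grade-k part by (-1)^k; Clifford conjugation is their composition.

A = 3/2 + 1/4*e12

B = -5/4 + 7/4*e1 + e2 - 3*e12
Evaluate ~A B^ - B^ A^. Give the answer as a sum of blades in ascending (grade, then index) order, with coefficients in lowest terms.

first term: -9/8 - 23/8*e1 - 31/16*e2 - 67/16*e12
second term: -21/8 - 23/8*e1 - 31/16*e2 - 77/16*e12
Answer: 3/2 + 5/8*e12


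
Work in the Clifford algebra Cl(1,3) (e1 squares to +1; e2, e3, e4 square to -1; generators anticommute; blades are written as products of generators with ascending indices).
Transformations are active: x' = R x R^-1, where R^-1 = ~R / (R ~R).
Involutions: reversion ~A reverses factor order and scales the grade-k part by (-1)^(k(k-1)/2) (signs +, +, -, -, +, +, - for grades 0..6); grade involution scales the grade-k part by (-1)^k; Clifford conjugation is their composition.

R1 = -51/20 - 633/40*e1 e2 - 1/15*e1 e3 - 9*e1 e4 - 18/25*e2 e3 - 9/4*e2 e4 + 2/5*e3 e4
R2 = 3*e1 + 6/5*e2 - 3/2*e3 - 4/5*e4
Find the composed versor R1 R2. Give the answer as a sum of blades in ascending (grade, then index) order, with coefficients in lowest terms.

Distribute over the terms of R2 (each basis-blade product reordered to ascending indices, repeated generators contracted through their squares):
R1 (3*e1) = -153/20*e1 + 1899/40*e2 + 1/5*e3 + 27*e4 - 54/25*e1 e2 e3 - 27/4*e1 e2 e4 + 6/5*e1 e3 e4
R1 (6/5*e2) = 1899/100*e1 - 153/50*e2 - 108/125*e3 - 27/10*e4 + 2/25*e1 e2 e3 + 54/5*e1 e2 e4 + 12/25*e2 e3 e4
R1 (-3/2*e3) = -1/10*e1 - 27/25*e2 + 153/40*e3 - 3/5*e4 + 1899/80*e1 e2 e3 - 27/2*e1 e3 e4 - 27/8*e2 e3 e4
R1 (-4/5*e4) = -36/5*e1 - 9/5*e2 + 8/25*e3 + 51/25*e4 + 633/50*e1 e2 e4 + 4/75*e1 e3 e4 + 72/125*e2 e3 e4
Summing the partial products and collecting blades:
Answer: 101/25*e1 + 8307/200*e2 + 3481/1000*e3 + 1287/50*e4 + 8663/400*e1 e2 e3 + 1671/100*e1 e2 e4 - 1837/150*e1 e3 e4 - 2319/1000*e2 e3 e4
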